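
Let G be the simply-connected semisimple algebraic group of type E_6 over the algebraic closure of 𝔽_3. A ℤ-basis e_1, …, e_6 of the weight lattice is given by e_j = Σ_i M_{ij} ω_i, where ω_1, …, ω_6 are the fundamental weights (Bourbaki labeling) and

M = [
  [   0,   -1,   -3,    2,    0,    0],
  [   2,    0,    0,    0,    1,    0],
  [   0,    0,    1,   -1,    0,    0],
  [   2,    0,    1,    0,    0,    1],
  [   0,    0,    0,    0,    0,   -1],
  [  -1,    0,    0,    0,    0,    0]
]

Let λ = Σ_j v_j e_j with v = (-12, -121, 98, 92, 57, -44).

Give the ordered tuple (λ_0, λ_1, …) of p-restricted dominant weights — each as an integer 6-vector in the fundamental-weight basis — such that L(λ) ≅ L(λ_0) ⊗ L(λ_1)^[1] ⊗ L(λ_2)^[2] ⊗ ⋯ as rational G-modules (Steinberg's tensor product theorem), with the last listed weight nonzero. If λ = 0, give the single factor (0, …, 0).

Change of basis e → ω: c = M·v where v = (-12, -121, 98, 92, 57, -44):
  c_1 = (0)·(-12) + (-1)·(-121) + (-3)·(98) + (2)·(92) + (0)·(57) + (0)·(-44) = 11
  c_2 = (2)·(-12) + (0)·(-121) + (0)·(98) + (0)·(92) + (1)·(57) + (0)·(-44) = 33
  c_3 = (0)·(-12) + (0)·(-121) + (1)·(98) + (-1)·(92) + (0)·(57) + (0)·(-44) = 6
  c_4 = (2)·(-12) + (0)·(-121) + (1)·(98) + (0)·(92) + (0)·(57) + (1)·(-44) = 30
  c_5 = (0)·(-12) + (0)·(-121) + (0)·(98) + (0)·(92) + (0)·(57) + (-1)·(-44) = 44
  c_6 = (-1)·(-12) + (0)·(-121) + (0)·(98) + (0)·(92) + (0)·(57) + (0)·(-44) = 12
p = 3; digits c_i = Σ_j d_{ij}·3^j, 0 ≤ d_{ij} < 3:
  c_1 = 11 = 2·3^0 + 0·3^1 + 1·3^2
  c_2 = 33 = 0·3^0 + 2·3^1 + 0·3^2 + 1·3^3
  c_3 = 6 = 0·3^0 + 2·3^1
  c_4 = 30 = 0·3^0 + 1·3^1 + 0·3^2 + 1·3^3
  c_5 = 44 = 2·3^0 + 2·3^1 + 1·3^2 + 1·3^3
  c_6 = 12 = 0·3^0 + 1·3^1 + 1·3^2
p-restricted factor λ_0 = (2, 0, 0, 0, 2, 0)
p-restricted factor λ_1 = (0, 2, 2, 1, 2, 1)
p-restricted factor λ_2 = (1, 0, 0, 0, 1, 1)
p-restricted factor λ_3 = (0, 1, 0, 1, 1, 0)

((2, 0, 0, 0, 2, 0), (0, 2, 2, 1, 2, 1), (1, 0, 0, 0, 1, 1), (0, 1, 0, 1, 1, 0))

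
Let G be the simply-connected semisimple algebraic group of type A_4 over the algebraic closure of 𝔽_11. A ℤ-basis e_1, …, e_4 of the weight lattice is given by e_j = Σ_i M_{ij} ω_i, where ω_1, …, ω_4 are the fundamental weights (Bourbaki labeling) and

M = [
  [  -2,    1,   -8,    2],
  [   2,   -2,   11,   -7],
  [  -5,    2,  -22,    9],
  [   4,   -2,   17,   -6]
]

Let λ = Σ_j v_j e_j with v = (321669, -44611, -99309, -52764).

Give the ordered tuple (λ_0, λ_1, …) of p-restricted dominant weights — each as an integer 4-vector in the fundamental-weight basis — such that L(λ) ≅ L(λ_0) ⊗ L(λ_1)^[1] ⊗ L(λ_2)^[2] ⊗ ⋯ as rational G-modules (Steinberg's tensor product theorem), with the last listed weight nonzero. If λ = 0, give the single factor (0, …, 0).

Converting to the ω-basis (c_i = row i of M dotted with v = (321669, -44611, -99309, -52764)):
  c_1 = (-2)·(321669) + (1)·(-44611) + (-8)·(-99309) + (2)·(-52764) = 995
  c_2 = (2)·(321669) + (-2)·(-44611) + (11)·(-99309) + (-7)·(-52764) = 9509
  c_3 = (-5)·(321669) + (2)·(-44611) + (-22)·(-99309) + (9)·(-52764) = 12355
  c_4 = (4)·(321669) + (-2)·(-44611) + (17)·(-99309) + (-6)·(-52764) = 4229
p = 11; digits c_i = Σ_j d_{ij}·11^j, 0 ≤ d_{ij} < 11:
  c_1 = 995 = 5·11^0 + 2·11^1 + 8·11^2
  c_2 = 9509 = 5·11^0 + 6·11^1 + 1·11^2 + 7·11^3
  c_3 = 12355 = 2·11^0 + 1·11^1 + 3·11^2 + 9·11^3
  c_4 = 4229 = 5·11^0 + 10·11^1 + 1·11^2 + 3·11^3
p-restricted factor λ_0 = (5, 5, 2, 5)
p-restricted factor λ_1 = (2, 6, 1, 10)
p-restricted factor λ_2 = (8, 1, 3, 1)
p-restricted factor λ_3 = (0, 7, 9, 3)

((5, 5, 2, 5), (2, 6, 1, 10), (8, 1, 3, 1), (0, 7, 9, 3))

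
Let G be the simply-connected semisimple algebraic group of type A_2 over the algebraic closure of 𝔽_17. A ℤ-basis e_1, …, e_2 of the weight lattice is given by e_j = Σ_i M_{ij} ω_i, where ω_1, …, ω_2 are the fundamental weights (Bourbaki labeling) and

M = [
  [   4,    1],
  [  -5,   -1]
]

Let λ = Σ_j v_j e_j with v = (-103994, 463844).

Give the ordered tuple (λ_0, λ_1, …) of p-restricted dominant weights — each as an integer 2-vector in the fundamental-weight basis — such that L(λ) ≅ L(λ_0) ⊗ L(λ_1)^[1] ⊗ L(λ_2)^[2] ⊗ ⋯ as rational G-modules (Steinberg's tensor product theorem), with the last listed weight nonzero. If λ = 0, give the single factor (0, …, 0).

((13, 9), (10, 3), (12, 7), (9, 11))

Compute c_i = Σ_j M_{ij} v_j with v = (-103994, 463844):
  c_1 = (4)·(-103994) + (1)·(463844) = 47868
  c_2 = (-5)·(-103994) + (-1)·(463844) = 56126
Writing each c_i in base p = 17:
  c_1 = 47868 = 13·17^0 + 10·17^1 + 12·17^2 + 9·17^3
  c_2 = 56126 = 9·17^0 + 3·17^1 + 7·17^2 + 11·17^3
p-restricted factor λ_0 = (13, 9)
p-restricted factor λ_1 = (10, 3)
p-restricted factor λ_2 = (12, 7)
p-restricted factor λ_3 = (9, 11)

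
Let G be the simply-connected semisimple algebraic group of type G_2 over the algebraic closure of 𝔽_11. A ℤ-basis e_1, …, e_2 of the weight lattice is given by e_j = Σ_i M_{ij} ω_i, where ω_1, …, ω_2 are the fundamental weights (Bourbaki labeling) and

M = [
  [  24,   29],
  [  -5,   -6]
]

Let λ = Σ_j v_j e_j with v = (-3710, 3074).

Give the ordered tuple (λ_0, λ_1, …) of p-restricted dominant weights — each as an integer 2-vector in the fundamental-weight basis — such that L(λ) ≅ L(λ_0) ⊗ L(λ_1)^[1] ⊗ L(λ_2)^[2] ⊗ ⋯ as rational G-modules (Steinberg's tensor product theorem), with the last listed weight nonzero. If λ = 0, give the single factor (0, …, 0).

((7, 7), (9, 9))

Compute c_i = Σ_j M_{ij} v_j with v = (-3710, 3074):
  c_1 = (24)·(-3710) + 29·3074 = 106
  c_2 = (-5)·(-3710) + (-6)·(3074) = 106
Expand coordinatewise in base 11:
  c_1 = 106 = 7·11^0 + 9·11^1
  c_2 = 106 = 7·11^0 + 9·11^1
p-restricted factor λ_0 = (7, 7)
p-restricted factor λ_1 = (9, 9)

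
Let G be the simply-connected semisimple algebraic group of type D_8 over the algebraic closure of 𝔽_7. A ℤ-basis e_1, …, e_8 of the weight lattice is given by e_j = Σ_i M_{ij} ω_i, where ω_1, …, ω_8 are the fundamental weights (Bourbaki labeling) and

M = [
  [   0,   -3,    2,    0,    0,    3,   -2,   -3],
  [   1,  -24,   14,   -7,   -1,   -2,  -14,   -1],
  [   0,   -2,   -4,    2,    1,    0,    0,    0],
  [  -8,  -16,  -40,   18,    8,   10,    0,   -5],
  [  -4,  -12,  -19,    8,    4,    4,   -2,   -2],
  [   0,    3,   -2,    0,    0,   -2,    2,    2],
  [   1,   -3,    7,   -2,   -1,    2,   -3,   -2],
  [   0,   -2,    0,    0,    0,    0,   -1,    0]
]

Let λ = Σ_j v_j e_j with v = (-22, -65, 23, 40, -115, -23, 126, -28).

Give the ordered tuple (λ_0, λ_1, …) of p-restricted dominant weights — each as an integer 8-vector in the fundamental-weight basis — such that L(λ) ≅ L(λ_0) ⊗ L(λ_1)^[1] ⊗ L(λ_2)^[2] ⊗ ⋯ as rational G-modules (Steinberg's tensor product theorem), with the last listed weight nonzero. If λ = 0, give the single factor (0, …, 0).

((4, 5, 3, 6, 3, 1, 1, 4),)

In the fundamental-weight basis, λ has coordinates c = M·v (v = (-22, -65, 23, 40, -115, -23, 126, -28)):
  c_1 = (0)·(-22) + (-3)·(-65) + 2·23 + 0·40 + (0)·(-115) + (3)·(-23) + (-2)·(126) + (-3)·(-28) = 4
  c_2 = (1)·(-22) + (-24)·(-65) + 14·23 + (-7)·(40) + (-1)·(-115) + (-2)·(-23) + (-14)·(126) + (-1)·(-28) = 5
  c_3 = (0)·(-22) + (-2)·(-65) + (-4)·(23) + 2·40 + (1)·(-115) + (0)·(-23) + 0·126 + (0)·(-28) = 3
  c_4 = (-8)·(-22) + (-16)·(-65) + (-40)·(23) + 18·40 + (8)·(-115) + (10)·(-23) + 0·126 + (-5)·(-28) = 6
  c_5 = (-4)·(-22) + (-12)·(-65) + (-19)·(23) + 8·40 + (4)·(-115) + (4)·(-23) + (-2)·(126) + (-2)·(-28) = 3
  c_6 = (0)·(-22) + (3)·(-65) + (-2)·(23) + 0·40 + (0)·(-115) + (-2)·(-23) + 2·126 + (2)·(-28) = 1
  c_7 = (1)·(-22) + (-3)·(-65) + 7·23 + (-2)·(40) + (-1)·(-115) + (2)·(-23) + (-3)·(126) + (-2)·(-28) = 1
  c_8 = (0)·(-22) + (-2)·(-65) + 0·23 + 0·40 + (0)·(-115) + (0)·(-23) + (-1)·(126) + (0)·(-28) = 4
Writing each c_i in base p = 7:
  c_1 = 4 = 4·7^0
  c_2 = 5 = 5·7^0
  c_3 = 3 = 3·7^0
  c_4 = 6 = 6·7^0
  c_5 = 3 = 3·7^0
  c_6 = 1 = 1·7^0
  c_7 = 1 = 1·7^0
  c_8 = 4 = 4·7^0
Factor λ_0 = (4, 5, 3, 6, 3, 1, 1, 4)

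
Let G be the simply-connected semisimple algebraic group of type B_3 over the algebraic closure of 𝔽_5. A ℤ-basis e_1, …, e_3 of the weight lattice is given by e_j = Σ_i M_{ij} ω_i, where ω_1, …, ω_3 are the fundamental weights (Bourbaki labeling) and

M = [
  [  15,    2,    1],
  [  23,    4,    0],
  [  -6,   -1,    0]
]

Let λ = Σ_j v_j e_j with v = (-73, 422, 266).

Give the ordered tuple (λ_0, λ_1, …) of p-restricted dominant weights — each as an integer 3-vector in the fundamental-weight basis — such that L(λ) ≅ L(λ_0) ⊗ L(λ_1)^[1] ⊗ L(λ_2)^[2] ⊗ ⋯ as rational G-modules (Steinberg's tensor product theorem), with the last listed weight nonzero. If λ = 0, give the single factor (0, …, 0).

((0, 4, 1), (3, 1, 3))

In the fundamental-weight basis, λ has coordinates c = M·v (v = (-73, 422, 266)):
  c_1 = 15*-73 + 2*422 + 1*266 = 15
  c_2 = 23*-73 + 4*422 + 0*266 = 9
  c_3 = -6*-73 + -1*422 + 0*266 = 16
Expand coordinatewise in base 5:
  c_1 = 15 = 0·5^0 + 3·5^1
  c_2 = 9 = 4·5^0 + 1·5^1
  c_3 = 16 = 1·5^0 + 3·5^1
Factor λ_0 = (0, 4, 1)
Factor λ_1 = (3, 1, 3)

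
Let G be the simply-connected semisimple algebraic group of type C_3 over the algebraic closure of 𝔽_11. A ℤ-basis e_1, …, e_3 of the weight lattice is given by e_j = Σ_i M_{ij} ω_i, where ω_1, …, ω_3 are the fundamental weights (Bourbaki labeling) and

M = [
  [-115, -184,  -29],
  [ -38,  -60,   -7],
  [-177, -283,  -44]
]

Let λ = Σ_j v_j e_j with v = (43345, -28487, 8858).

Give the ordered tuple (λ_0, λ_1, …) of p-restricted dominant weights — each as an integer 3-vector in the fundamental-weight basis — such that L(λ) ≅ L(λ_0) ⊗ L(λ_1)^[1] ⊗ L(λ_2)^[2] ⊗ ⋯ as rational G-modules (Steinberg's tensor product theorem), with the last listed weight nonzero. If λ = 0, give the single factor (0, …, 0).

((7, 5, 4), (4, 9, 0))

ω-coordinates c = M·v, v = (43345, -28487, 8858):
  c_1 = (-115)·(43345) + (-184)·(-28487) + (-29)·(8858) = 51
  c_2 = (-38)·(43345) + (-60)·(-28487) + (-7)·(8858) = 104
  c_3 = (-177)·(43345) + (-283)·(-28487) + (-44)·(8858) = 4
Expand coordinatewise in base 11:
  c_1 = 51 = 7·11^0 + 4·11^1
  c_2 = 104 = 5·11^0 + 9·11^1
  c_3 = 4 = 4·11^0
Factor λ_0 = (7, 5, 4)
Factor λ_1 = (4, 9, 0)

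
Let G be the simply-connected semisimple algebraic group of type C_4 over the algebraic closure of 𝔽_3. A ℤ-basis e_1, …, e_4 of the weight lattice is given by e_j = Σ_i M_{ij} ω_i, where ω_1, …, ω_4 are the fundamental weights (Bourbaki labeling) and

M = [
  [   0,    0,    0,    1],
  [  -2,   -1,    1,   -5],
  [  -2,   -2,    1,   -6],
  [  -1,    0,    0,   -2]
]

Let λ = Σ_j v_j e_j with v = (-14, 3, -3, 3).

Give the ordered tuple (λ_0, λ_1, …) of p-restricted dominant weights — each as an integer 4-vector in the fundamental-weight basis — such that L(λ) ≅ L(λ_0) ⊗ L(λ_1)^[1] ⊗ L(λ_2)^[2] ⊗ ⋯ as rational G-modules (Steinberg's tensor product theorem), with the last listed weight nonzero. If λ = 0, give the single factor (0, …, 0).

ω-coordinates c = M·v, v = (-14, 3, -3, 3):
  c_1 = 0*-14 + 0*3 + 0*-3 + 1*3 = 3
  c_2 = -2*-14 + -1*3 + 1*-3 + -5*3 = 7
  c_3 = -2*-14 + -2*3 + 1*-3 + -6*3 = 1
  c_4 = -1*-14 + 0*3 + 0*-3 + -2*3 = 8
Base-3 expansion of each c_i:
  c_1 = 3 = 0·3^0 + 1·3^1
  c_2 = 7 = 1·3^0 + 2·3^1
  c_3 = 1 = 1·3^0
  c_4 = 8 = 2·3^0 + 2·3^1
λ_0 = (0, 1, 1, 2)
λ_1 = (1, 2, 0, 2)

((0, 1, 1, 2), (1, 2, 0, 2))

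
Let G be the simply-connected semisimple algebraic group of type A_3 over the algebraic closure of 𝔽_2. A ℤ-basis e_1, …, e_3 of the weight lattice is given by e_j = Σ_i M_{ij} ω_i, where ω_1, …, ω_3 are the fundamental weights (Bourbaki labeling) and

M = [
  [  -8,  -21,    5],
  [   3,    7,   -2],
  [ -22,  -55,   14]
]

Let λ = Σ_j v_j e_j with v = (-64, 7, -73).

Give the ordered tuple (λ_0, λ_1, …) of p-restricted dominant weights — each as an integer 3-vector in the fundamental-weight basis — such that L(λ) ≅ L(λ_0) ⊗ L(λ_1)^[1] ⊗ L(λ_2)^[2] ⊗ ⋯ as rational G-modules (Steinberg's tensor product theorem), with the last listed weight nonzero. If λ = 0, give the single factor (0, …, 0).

ω-coordinates c = M·v, v = (-64, 7, -73):
  c_1 = (-8)·(-64) + (-21)·(7) + (5)·(-73) = 0
  c_2 = (3)·(-64) + 7·7 + (-2)·(-73) = 3
  c_3 = (-22)·(-64) + (-55)·(7) + (14)·(-73) = 1
Writing each c_i in base p = 2:
  c_1 = 0
  c_2 = 3 = 1·2^0 + 1·2^1
  c_3 = 1 = 1·2^0
λ_0 = (0, 1, 1)
λ_1 = (0, 1, 0)

((0, 1, 1), (0, 1, 0))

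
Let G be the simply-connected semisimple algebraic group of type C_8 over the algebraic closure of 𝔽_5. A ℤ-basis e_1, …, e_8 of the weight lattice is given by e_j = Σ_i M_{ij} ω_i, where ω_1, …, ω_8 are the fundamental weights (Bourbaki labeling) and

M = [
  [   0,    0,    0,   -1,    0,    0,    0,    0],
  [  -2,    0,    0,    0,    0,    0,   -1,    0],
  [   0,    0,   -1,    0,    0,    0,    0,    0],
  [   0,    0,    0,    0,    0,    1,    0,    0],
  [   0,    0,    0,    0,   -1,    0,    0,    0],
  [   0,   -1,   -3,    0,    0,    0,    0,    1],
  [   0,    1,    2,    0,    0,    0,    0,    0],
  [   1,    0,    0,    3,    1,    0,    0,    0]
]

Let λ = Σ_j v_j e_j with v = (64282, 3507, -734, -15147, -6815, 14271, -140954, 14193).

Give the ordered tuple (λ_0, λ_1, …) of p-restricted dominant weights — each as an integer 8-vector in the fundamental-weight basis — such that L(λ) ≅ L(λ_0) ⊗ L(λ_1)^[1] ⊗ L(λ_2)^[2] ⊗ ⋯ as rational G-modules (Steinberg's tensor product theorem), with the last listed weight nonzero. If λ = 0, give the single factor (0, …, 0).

((2, 0, 4, 1, 0, 3, 4, 1), (4, 3, 1, 4, 3, 2, 2, 0), (0, 0, 4, 0, 2, 0, 1, 1), (1, 4, 0, 4, 4, 3, 1, 1), (4, 4, 1, 2, 0, 0, 3, 4), (4, 3, 0, 4, 2, 4, 0, 3))

In the fundamental-weight basis, λ has coordinates c = M·v (v = (64282, 3507, -734, -15147, -6815, 14271, -140954, 14193)):
  c_1 = 0·64282 + 0·3507 + (0)·(-734) + (-1)·(-15147) + (0)·(-6815) + 0·14271 + (0)·(-140954) + 0·14193 = 15147
  c_2 = (-2)·(64282) + 0·3507 + (0)·(-734) + (0)·(-15147) + (0)·(-6815) + 0·14271 + (-1)·(-140954) + 0·14193 = 12390
  c_3 = 0·64282 + 0·3507 + (-1)·(-734) + (0)·(-15147) + (0)·(-6815) + 0·14271 + (0)·(-140954) + 0·14193 = 734
  c_4 = 0·64282 + 0·3507 + (0)·(-734) + (0)·(-15147) + (0)·(-6815) + 1·14271 + (0)·(-140954) + 0·14193 = 14271
  c_5 = 0·64282 + 0·3507 + (0)·(-734) + (0)·(-15147) + (-1)·(-6815) + 0·14271 + (0)·(-140954) + 0·14193 = 6815
  c_6 = 0·64282 + (-1)·(3507) + (-3)·(-734) + (0)·(-15147) + (0)·(-6815) + 0·14271 + (0)·(-140954) + 1·14193 = 12888
  c_7 = 0·64282 + 1·3507 + (2)·(-734) + (0)·(-15147) + (0)·(-6815) + 0·14271 + (0)·(-140954) + 0·14193 = 2039
  c_8 = 1·64282 + 0·3507 + (0)·(-734) + (3)·(-15147) + (1)·(-6815) + 0·14271 + (0)·(-140954) + 0·14193 = 12026
Writing each c_i in base p = 5:
  c_1 = 15147 = 2·5^0 + 4·5^1 + 0·5^2 + 1·5^3 + 4·5^4 + 4·5^5
  c_2 = 12390 = 0·5^0 + 3·5^1 + 0·5^2 + 4·5^3 + 4·5^4 + 3·5^5
  c_3 = 734 = 4·5^0 + 1·5^1 + 4·5^2 + 0·5^3 + 1·5^4
  c_4 = 14271 = 1·5^0 + 4·5^1 + 0·5^2 + 4·5^3 + 2·5^4 + 4·5^5
  c_5 = 6815 = 0·5^0 + 3·5^1 + 2·5^2 + 4·5^3 + 0·5^4 + 2·5^5
  c_6 = 12888 = 3·5^0 + 2·5^1 + 0·5^2 + 3·5^3 + 0·5^4 + 4·5^5
  c_7 = 2039 = 4·5^0 + 2·5^1 + 1·5^2 + 1·5^3 + 3·5^4
  c_8 = 12026 = 1·5^0 + 0·5^1 + 1·5^2 + 1·5^3 + 4·5^4 + 3·5^5
λ_0 = (2, 0, 4, 1, 0, 3, 4, 1)
λ_1 = (4, 3, 1, 4, 3, 2, 2, 0)
λ_2 = (0, 0, 4, 0, 2, 0, 1, 1)
λ_3 = (1, 4, 0, 4, 4, 3, 1, 1)
λ_4 = (4, 4, 1, 2, 0, 0, 3, 4)
λ_5 = (4, 3, 0, 4, 2, 4, 0, 3)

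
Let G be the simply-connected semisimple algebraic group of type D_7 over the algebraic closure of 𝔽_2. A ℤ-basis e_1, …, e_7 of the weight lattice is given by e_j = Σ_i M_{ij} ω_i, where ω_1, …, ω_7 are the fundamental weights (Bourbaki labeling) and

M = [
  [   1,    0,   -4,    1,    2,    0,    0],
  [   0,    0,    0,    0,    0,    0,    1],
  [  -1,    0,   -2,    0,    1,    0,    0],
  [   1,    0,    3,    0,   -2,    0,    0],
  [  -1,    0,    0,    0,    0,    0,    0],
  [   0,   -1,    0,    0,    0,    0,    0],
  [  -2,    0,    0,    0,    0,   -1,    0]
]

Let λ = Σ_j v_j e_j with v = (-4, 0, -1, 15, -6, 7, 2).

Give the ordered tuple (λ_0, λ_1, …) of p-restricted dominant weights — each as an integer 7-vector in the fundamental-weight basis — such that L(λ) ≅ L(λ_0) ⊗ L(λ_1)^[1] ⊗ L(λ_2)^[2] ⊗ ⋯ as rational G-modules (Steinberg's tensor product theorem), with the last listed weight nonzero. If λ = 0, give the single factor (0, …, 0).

((1, 0, 0, 1, 0, 0, 1), (1, 1, 0, 0, 0, 0, 0), (0, 0, 0, 1, 1, 0, 0))

Converting to the ω-basis (c_i = row i of M dotted with v = (-4, 0, -1, 15, -6, 7, 2)):
  c_1 = (1)·(-4) + (0)·(0) + (-4)·(-1) + (1)·(15) + (2)·(-6) + (0)·(7) + (0)·(2) = 3
  c_2 = (0)·(-4) + (0)·(0) + (0)·(-1) + (0)·(15) + (0)·(-6) + (0)·(7) + (1)·(2) = 2
  c_3 = (-1)·(-4) + (0)·(0) + (-2)·(-1) + (0)·(15) + (1)·(-6) + (0)·(7) + (0)·(2) = 0
  c_4 = (1)·(-4) + (0)·(0) + (3)·(-1) + (0)·(15) + (-2)·(-6) + (0)·(7) + (0)·(2) = 5
  c_5 = (-1)·(-4) + (0)·(0) + (0)·(-1) + (0)·(15) + (0)·(-6) + (0)·(7) + (0)·(2) = 4
  c_6 = (0)·(-4) + (-1)·(0) + (0)·(-1) + (0)·(15) + (0)·(-6) + (0)·(7) + (0)·(2) = 0
  c_7 = (-2)·(-4) + (0)·(0) + (0)·(-1) + (0)·(15) + (0)·(-6) + (-1)·(7) + (0)·(2) = 1
p = 2; digits c_i = Σ_j d_{ij}·2^j, 0 ≤ d_{ij} < 2:
  c_1 = 3 = 1·2^0 + 1·2^1
  c_2 = 2 = 0·2^0 + 1·2^1
  c_3 = 0
  c_4 = 5 = 1·2^0 + 0·2^1 + 1·2^2
  c_5 = 4 = 0·2^0 + 0·2^1 + 1·2^2
  c_6 = 0
  c_7 = 1 = 1·2^0
Factor λ_0 = (1, 0, 0, 1, 0, 0, 1)
Factor λ_1 = (1, 1, 0, 0, 0, 0, 0)
Factor λ_2 = (0, 0, 0, 1, 1, 0, 0)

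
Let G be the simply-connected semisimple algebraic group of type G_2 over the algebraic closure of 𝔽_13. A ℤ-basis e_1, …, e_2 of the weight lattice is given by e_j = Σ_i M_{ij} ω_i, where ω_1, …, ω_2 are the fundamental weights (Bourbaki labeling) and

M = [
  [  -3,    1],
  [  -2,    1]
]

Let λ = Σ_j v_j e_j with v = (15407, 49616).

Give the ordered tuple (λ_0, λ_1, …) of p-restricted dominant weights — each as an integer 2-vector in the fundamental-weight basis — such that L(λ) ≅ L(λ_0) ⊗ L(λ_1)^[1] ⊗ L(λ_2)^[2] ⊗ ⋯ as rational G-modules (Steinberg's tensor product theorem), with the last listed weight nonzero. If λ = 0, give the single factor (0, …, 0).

((2, 4), (1, 3), (7, 7), (1, 8))

Converting to the ω-basis (c_i = row i of M dotted with v = (15407, 49616)):
  c_1 = (-3)·(15407) + 1·49616 = 3395
  c_2 = (-2)·(15407) + 1·49616 = 18802
Writing each c_i in base p = 13:
  c_1 = 3395 = 2·13^0 + 1·13^1 + 7·13^2 + 1·13^3
  c_2 = 18802 = 4·13^0 + 3·13^1 + 7·13^2 + 8·13^3
p-restricted factor λ_0 = (2, 4)
p-restricted factor λ_1 = (1, 3)
p-restricted factor λ_2 = (7, 7)
p-restricted factor λ_3 = (1, 8)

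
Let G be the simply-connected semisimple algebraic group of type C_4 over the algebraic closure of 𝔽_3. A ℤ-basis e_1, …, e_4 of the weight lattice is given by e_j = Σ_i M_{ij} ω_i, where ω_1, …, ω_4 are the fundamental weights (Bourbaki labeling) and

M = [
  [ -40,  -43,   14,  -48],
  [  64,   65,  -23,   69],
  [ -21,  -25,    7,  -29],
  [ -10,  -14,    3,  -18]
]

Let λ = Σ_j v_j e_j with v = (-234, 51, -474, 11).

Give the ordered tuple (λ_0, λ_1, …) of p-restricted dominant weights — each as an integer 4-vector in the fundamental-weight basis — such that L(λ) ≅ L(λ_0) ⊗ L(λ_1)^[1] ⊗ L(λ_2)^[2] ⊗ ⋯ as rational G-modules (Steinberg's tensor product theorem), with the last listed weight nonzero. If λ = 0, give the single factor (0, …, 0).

((0, 0, 2, 0), (1, 0, 0, 2))

ω-coordinates c = M·v, v = (-234, 51, -474, 11):
  c_1 = (-40)·(-234) + (-43)·(51) + (14)·(-474) + (-48)·(11) = 3
  c_2 = (64)·(-234) + (65)·(51) + (-23)·(-474) + (69)·(11) = 0
  c_3 = (-21)·(-234) + (-25)·(51) + (7)·(-474) + (-29)·(11) = 2
  c_4 = (-10)·(-234) + (-14)·(51) + (3)·(-474) + (-18)·(11) = 6
p = 3; digits c_i = Σ_j d_{ij}·3^j, 0 ≤ d_{ij} < 3:
  c_1 = 3 = 0·3^0 + 1·3^1
  c_2 = 0
  c_3 = 2 = 2·3^0
  c_4 = 6 = 0·3^0 + 2·3^1
Factor λ_0 = (0, 0, 2, 0)
Factor λ_1 = (1, 0, 0, 2)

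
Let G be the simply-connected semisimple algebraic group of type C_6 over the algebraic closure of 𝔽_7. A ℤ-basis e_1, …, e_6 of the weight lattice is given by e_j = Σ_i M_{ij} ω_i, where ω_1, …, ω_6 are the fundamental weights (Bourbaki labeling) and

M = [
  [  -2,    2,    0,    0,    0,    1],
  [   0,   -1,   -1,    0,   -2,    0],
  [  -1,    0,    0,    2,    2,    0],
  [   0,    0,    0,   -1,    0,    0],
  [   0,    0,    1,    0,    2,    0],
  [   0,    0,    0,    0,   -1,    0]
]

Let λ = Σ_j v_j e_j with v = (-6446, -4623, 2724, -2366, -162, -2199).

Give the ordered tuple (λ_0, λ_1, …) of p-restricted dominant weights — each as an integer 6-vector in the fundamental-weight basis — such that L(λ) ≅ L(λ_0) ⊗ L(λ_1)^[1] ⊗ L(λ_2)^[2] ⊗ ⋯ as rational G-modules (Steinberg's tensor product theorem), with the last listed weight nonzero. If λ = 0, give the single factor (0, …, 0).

((5, 4, 4, 0, 6, 1), (3, 2, 2, 2, 6, 2), (1, 3, 0, 6, 6, 3), (4, 6, 4, 6, 6, 0))

Converting to the ω-basis (c_i = row i of M dotted with v = (-6446, -4623, 2724, -2366, -162, -2199)):
  c_1 = (-2)·(-6446) + (2)·(-4623) + (0)·(2724) + (0)·(-2366) + (0)·(-162) + (1)·(-2199) = 1447
  c_2 = (0)·(-6446) + (-1)·(-4623) + (-1)·(2724) + (0)·(-2366) + (-2)·(-162) + (0)·(-2199) = 2223
  c_3 = (-1)·(-6446) + (0)·(-4623) + (0)·(2724) + (2)·(-2366) + (2)·(-162) + (0)·(-2199) = 1390
  c_4 = (0)·(-6446) + (0)·(-4623) + (0)·(2724) + (-1)·(-2366) + (0)·(-162) + (0)·(-2199) = 2366
  c_5 = (0)·(-6446) + (0)·(-4623) + (1)·(2724) + (0)·(-2366) + (2)·(-162) + (0)·(-2199) = 2400
  c_6 = (0)·(-6446) + (0)·(-4623) + (0)·(2724) + (0)·(-2366) + (-1)·(-162) + (0)·(-2199) = 162
Writing each c_i in base p = 7:
  c_1 = 1447 = 5·7^0 + 3·7^1 + 1·7^2 + 4·7^3
  c_2 = 2223 = 4·7^0 + 2·7^1 + 3·7^2 + 6·7^3
  c_3 = 1390 = 4·7^0 + 2·7^1 + 0·7^2 + 4·7^3
  c_4 = 2366 = 0·7^0 + 2·7^1 + 6·7^2 + 6·7^3
  c_5 = 2400 = 6·7^0 + 6·7^1 + 6·7^2 + 6·7^3
  c_6 = 162 = 1·7^0 + 2·7^1 + 3·7^2
p-restricted factor λ_0 = (5, 4, 4, 0, 6, 1)
p-restricted factor λ_1 = (3, 2, 2, 2, 6, 2)
p-restricted factor λ_2 = (1, 3, 0, 6, 6, 3)
p-restricted factor λ_3 = (4, 6, 4, 6, 6, 0)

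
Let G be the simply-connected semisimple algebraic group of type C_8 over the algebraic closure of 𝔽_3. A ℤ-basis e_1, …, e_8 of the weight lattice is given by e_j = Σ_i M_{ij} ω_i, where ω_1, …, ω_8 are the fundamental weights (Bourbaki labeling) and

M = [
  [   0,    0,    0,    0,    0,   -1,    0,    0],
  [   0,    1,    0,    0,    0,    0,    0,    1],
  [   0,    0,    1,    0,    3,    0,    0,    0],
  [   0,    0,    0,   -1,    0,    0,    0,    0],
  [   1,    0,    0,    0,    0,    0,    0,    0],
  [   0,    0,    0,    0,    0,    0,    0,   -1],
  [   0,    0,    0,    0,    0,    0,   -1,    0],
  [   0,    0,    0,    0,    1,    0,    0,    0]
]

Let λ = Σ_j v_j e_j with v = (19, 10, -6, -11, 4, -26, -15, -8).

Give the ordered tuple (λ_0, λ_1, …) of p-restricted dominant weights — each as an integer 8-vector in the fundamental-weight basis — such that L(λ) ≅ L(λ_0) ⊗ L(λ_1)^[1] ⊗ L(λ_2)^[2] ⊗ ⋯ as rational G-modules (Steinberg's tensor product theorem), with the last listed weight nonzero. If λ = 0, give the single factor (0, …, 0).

Compute c_i = Σ_j M_{ij} v_j with v = (19, 10, -6, -11, 4, -26, -15, -8):
  c_1 = 0*19 + 0*10 + 0*-6 + 0*-11 + 0*4 + -1*-26 + 0*-15 + 0*-8 = 26
  c_2 = 0*19 + 1*10 + 0*-6 + 0*-11 + 0*4 + 0*-26 + 0*-15 + 1*-8 = 2
  c_3 = 0*19 + 0*10 + 1*-6 + 0*-11 + 3*4 + 0*-26 + 0*-15 + 0*-8 = 6
  c_4 = 0*19 + 0*10 + 0*-6 + -1*-11 + 0*4 + 0*-26 + 0*-15 + 0*-8 = 11
  c_5 = 1*19 + 0*10 + 0*-6 + 0*-11 + 0*4 + 0*-26 + 0*-15 + 0*-8 = 19
  c_6 = 0*19 + 0*10 + 0*-6 + 0*-11 + 0*4 + 0*-26 + 0*-15 + -1*-8 = 8
  c_7 = 0*19 + 0*10 + 0*-6 + 0*-11 + 0*4 + 0*-26 + -1*-15 + 0*-8 = 15
  c_8 = 0*19 + 0*10 + 0*-6 + 0*-11 + 1*4 + 0*-26 + 0*-15 + 0*-8 = 4
Writing each c_i in base p = 3:
  c_1 = 26 = 2·3^0 + 2·3^1 + 2·3^2
  c_2 = 2 = 2·3^0
  c_3 = 6 = 0·3^0 + 2·3^1
  c_4 = 11 = 2·3^0 + 0·3^1 + 1·3^2
  c_5 = 19 = 1·3^0 + 0·3^1 + 2·3^2
  c_6 = 8 = 2·3^0 + 2·3^1
  c_7 = 15 = 0·3^0 + 2·3^1 + 1·3^2
  c_8 = 4 = 1·3^0 + 1·3^1
λ_0 = (2, 2, 0, 2, 1, 2, 0, 1)
λ_1 = (2, 0, 2, 0, 0, 2, 2, 1)
λ_2 = (2, 0, 0, 1, 2, 0, 1, 0)

((2, 2, 0, 2, 1, 2, 0, 1), (2, 0, 2, 0, 0, 2, 2, 1), (2, 0, 0, 1, 2, 0, 1, 0))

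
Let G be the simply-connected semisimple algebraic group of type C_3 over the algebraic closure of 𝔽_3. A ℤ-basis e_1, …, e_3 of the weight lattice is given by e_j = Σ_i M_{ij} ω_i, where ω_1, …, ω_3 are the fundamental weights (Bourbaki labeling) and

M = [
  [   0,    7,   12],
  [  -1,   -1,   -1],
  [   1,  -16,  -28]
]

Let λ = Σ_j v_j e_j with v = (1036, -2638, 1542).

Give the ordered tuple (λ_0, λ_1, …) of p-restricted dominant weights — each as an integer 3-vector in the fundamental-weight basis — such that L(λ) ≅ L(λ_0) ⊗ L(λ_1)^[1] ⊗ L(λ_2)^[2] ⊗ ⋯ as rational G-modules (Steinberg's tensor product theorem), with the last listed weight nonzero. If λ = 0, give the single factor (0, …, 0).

In the fundamental-weight basis, λ has coordinates c = M·v (v = (1036, -2638, 1542)):
  c_1 = (0)·(1036) + (7)·(-2638) + (12)·(1542) = 38
  c_2 = (-1)·(1036) + (-1)·(-2638) + (-1)·(1542) = 60
  c_3 = (1)·(1036) + (-16)·(-2638) + (-28)·(1542) = 68
p = 3; digits c_i = Σ_j d_{ij}·3^j, 0 ≤ d_{ij} < 3:
  c_1 = 38 = 2·3^0 + 0·3^1 + 1·3^2 + 1·3^3
  c_2 = 60 = 0·3^0 + 2·3^1 + 0·3^2 + 2·3^3
  c_3 = 68 = 2·3^0 + 1·3^1 + 1·3^2 + 2·3^3
p-restricted factor λ_0 = (2, 0, 2)
p-restricted factor λ_1 = (0, 2, 1)
p-restricted factor λ_2 = (1, 0, 1)
p-restricted factor λ_3 = (1, 2, 2)

((2, 0, 2), (0, 2, 1), (1, 0, 1), (1, 2, 2))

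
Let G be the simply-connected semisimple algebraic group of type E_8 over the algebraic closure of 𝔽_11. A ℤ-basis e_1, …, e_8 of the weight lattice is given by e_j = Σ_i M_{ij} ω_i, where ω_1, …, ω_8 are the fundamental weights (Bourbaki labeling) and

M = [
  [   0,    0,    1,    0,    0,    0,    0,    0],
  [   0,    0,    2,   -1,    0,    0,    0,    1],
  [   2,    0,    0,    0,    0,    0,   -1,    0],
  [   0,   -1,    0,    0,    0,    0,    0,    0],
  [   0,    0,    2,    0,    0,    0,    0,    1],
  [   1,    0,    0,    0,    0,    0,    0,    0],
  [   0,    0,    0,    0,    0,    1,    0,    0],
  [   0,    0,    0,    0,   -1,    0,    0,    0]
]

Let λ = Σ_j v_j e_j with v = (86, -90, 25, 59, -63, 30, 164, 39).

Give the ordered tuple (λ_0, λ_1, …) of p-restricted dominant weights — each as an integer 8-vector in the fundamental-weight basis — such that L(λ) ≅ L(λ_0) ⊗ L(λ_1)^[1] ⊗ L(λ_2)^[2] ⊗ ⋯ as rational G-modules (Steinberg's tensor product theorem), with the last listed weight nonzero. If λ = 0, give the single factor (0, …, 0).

Change of basis e → ω: c = M·v where v = (86, -90, 25, 59, -63, 30, 164, 39):
  c_1 = (0)·(86) + (0)·(-90) + (1)·(25) + (0)·(59) + (0)·(-63) + (0)·(30) + (0)·(164) + (0)·(39) = 25
  c_2 = (0)·(86) + (0)·(-90) + (2)·(25) + (-1)·(59) + (0)·(-63) + (0)·(30) + (0)·(164) + (1)·(39) = 30
  c_3 = (2)·(86) + (0)·(-90) + (0)·(25) + (0)·(59) + (0)·(-63) + (0)·(30) + (-1)·(164) + (0)·(39) = 8
  c_4 = (0)·(86) + (-1)·(-90) + (0)·(25) + (0)·(59) + (0)·(-63) + (0)·(30) + (0)·(164) + (0)·(39) = 90
  c_5 = (0)·(86) + (0)·(-90) + (2)·(25) + (0)·(59) + (0)·(-63) + (0)·(30) + (0)·(164) + (1)·(39) = 89
  c_6 = (1)·(86) + (0)·(-90) + (0)·(25) + (0)·(59) + (0)·(-63) + (0)·(30) + (0)·(164) + (0)·(39) = 86
  c_7 = (0)·(86) + (0)·(-90) + (0)·(25) + (0)·(59) + (0)·(-63) + (1)·(30) + (0)·(164) + (0)·(39) = 30
  c_8 = (0)·(86) + (0)·(-90) + (0)·(25) + (0)·(59) + (-1)·(-63) + (0)·(30) + (0)·(164) + (0)·(39) = 63
Base-11 expansion of each c_i:
  c_1 = 25 = 3·11^0 + 2·11^1
  c_2 = 30 = 8·11^0 + 2·11^1
  c_3 = 8 = 8·11^0
  c_4 = 90 = 2·11^0 + 8·11^1
  c_5 = 89 = 1·11^0 + 8·11^1
  c_6 = 86 = 9·11^0 + 7·11^1
  c_7 = 30 = 8·11^0 + 2·11^1
  c_8 = 63 = 8·11^0 + 5·11^1
Factor λ_0 = (3, 8, 8, 2, 1, 9, 8, 8)
Factor λ_1 = (2, 2, 0, 8, 8, 7, 2, 5)

((3, 8, 8, 2, 1, 9, 8, 8), (2, 2, 0, 8, 8, 7, 2, 5))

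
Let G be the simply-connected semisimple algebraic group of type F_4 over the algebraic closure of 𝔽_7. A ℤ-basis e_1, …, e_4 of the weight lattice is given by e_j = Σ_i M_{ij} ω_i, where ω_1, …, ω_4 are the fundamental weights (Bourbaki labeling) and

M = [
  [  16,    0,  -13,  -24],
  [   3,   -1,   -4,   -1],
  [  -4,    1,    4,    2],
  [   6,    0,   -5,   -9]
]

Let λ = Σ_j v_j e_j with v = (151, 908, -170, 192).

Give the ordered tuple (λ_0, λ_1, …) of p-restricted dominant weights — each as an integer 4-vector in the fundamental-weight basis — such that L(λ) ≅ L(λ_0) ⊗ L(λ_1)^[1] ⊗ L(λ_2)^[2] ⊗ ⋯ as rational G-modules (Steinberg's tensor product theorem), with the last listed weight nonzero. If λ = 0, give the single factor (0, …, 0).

((4, 5, 1, 0), (2, 4, 1, 4))

In the fundamental-weight basis, λ has coordinates c = M·v (v = (151, 908, -170, 192)):
  c_1 = (16)·(151) + (0)·(908) + (-13)·(-170) + (-24)·(192) = 18
  c_2 = (3)·(151) + (-1)·(908) + (-4)·(-170) + (-1)·(192) = 33
  c_3 = (-4)·(151) + (1)·(908) + (4)·(-170) + (2)·(192) = 8
  c_4 = (6)·(151) + (0)·(908) + (-5)·(-170) + (-9)·(192) = 28
Base-7 expansion of each c_i:
  c_1 = 18 = 4·7^0 + 2·7^1
  c_2 = 33 = 5·7^0 + 4·7^1
  c_3 = 8 = 1·7^0 + 1·7^1
  c_4 = 28 = 0·7^0 + 4·7^1
p-restricted factor λ_0 = (4, 5, 1, 0)
p-restricted factor λ_1 = (2, 4, 1, 4)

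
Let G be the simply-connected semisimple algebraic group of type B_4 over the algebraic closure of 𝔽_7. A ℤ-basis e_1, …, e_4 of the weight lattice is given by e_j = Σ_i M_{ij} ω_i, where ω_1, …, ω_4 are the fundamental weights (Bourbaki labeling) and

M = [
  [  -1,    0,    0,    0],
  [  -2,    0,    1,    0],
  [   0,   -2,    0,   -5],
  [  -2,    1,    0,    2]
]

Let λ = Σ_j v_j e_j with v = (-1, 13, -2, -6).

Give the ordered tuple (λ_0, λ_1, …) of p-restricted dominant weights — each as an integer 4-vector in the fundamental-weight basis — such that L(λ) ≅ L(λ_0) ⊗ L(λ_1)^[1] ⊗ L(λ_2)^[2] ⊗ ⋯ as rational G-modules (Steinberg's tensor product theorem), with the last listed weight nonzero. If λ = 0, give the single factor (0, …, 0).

((1, 0, 4, 3),)

In the fundamental-weight basis, λ has coordinates c = M·v (v = (-1, 13, -2, -6)):
  c_1 = -1*-1 + 0*13 + 0*-2 + 0*-6 = 1
  c_2 = -2*-1 + 0*13 + 1*-2 + 0*-6 = 0
  c_3 = 0*-1 + -2*13 + 0*-2 + -5*-6 = 4
  c_4 = -2*-1 + 1*13 + 0*-2 + 2*-6 = 3
Writing each c_i in base p = 7:
  c_1 = 1 = 1·7^0
  c_2 = 0
  c_3 = 4 = 4·7^0
  c_4 = 3 = 3·7^0
Factor λ_0 = (1, 0, 4, 3)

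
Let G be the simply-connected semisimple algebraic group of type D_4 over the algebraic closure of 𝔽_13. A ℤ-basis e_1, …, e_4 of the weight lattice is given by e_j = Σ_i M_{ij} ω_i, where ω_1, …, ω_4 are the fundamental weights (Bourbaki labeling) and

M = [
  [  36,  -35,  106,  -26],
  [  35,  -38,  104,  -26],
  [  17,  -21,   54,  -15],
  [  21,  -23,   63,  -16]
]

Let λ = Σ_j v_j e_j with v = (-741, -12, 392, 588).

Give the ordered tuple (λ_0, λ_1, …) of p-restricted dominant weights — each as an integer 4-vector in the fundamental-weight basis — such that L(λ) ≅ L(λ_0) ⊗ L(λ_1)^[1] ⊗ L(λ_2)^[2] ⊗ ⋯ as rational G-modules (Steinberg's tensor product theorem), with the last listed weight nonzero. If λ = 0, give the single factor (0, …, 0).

Change of basis e → ω: c = M·v where v = (-741, -12, 392, 588):
  c_1 = 36*-741 + -35*-12 + 106*392 + -26*588 = 8
  c_2 = 35*-741 + -38*-12 + 104*392 + -26*588 = 1
  c_3 = 17*-741 + -21*-12 + 54*392 + -15*588 = 3
  c_4 = 21*-741 + -23*-12 + 63*392 + -16*588 = 3
Base-13 expansion of each c_i:
  c_1 = 8 = 8·13^0
  c_2 = 1 = 1·13^0
  c_3 = 3 = 3·13^0
  c_4 = 3 = 3·13^0
Factor λ_0 = (8, 1, 3, 3)

((8, 1, 3, 3),)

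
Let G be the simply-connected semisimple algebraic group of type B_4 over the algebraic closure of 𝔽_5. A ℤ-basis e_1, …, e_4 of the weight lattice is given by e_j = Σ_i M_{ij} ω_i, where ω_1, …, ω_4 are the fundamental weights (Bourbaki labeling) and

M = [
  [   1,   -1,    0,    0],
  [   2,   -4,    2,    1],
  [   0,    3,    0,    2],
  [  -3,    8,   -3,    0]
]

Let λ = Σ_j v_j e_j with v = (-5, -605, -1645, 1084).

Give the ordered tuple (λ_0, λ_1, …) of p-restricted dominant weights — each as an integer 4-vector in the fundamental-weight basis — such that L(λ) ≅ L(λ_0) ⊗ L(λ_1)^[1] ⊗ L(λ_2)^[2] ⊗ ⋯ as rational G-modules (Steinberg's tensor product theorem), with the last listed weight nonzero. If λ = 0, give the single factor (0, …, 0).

In the fundamental-weight basis, λ has coordinates c = M·v (v = (-5, -605, -1645, 1084)):
  c_1 = (1)·(-5) + (-1)·(-605) + (0)·(-1645) + 0·1084 = 600
  c_2 = (2)·(-5) + (-4)·(-605) + (2)·(-1645) + 1·1084 = 204
  c_3 = (0)·(-5) + (3)·(-605) + (0)·(-1645) + 2·1084 = 353
  c_4 = (-3)·(-5) + (8)·(-605) + (-3)·(-1645) + 0·1084 = 110
Base-5 expansion of each c_i:
  c_1 = 600 = 0·5^0 + 0·5^1 + 4·5^2 + 4·5^3
  c_2 = 204 = 4·5^0 + 0·5^1 + 3·5^2 + 1·5^3
  c_3 = 353 = 3·5^0 + 0·5^1 + 4·5^2 + 2·5^3
  c_4 = 110 = 0·5^0 + 2·5^1 + 4·5^2
λ_0 = (0, 4, 3, 0)
λ_1 = (0, 0, 0, 2)
λ_2 = (4, 3, 4, 4)
λ_3 = (4, 1, 2, 0)

((0, 4, 3, 0), (0, 0, 0, 2), (4, 3, 4, 4), (4, 1, 2, 0))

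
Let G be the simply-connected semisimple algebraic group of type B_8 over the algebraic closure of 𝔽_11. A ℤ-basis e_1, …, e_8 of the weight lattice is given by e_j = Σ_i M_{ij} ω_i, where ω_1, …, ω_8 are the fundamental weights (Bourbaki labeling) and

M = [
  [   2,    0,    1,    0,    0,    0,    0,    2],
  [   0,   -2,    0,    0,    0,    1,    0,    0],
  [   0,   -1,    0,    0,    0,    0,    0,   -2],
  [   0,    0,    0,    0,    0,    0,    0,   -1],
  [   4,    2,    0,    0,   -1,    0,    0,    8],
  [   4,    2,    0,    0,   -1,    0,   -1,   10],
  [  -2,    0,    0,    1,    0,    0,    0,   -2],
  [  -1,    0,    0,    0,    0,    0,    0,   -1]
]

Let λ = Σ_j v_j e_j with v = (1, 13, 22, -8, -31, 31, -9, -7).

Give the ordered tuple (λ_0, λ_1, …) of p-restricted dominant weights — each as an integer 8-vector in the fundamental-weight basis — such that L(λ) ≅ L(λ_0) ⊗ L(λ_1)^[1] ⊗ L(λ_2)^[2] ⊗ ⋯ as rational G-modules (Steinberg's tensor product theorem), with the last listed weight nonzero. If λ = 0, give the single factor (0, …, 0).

((10, 5, 1, 7, 5, 0, 4, 6),)

ω-coordinates c = M·v, v = (1, 13, 22, -8, -31, 31, -9, -7):
  c_1 = 2*1 + 0*13 + 1*22 + 0*-8 + 0*-31 + 0*31 + 0*-9 + 2*-7 = 10
  c_2 = 0*1 + -2*13 + 0*22 + 0*-8 + 0*-31 + 1*31 + 0*-9 + 0*-7 = 5
  c_3 = 0*1 + -1*13 + 0*22 + 0*-8 + 0*-31 + 0*31 + 0*-9 + -2*-7 = 1
  c_4 = 0*1 + 0*13 + 0*22 + 0*-8 + 0*-31 + 0*31 + 0*-9 + -1*-7 = 7
  c_5 = 4*1 + 2*13 + 0*22 + 0*-8 + -1*-31 + 0*31 + 0*-9 + 8*-7 = 5
  c_6 = 4*1 + 2*13 + 0*22 + 0*-8 + -1*-31 + 0*31 + -1*-9 + 10*-7 = 0
  c_7 = -2*1 + 0*13 + 0*22 + 1*-8 + 0*-31 + 0*31 + 0*-9 + -2*-7 = 4
  c_8 = -1*1 + 0*13 + 0*22 + 0*-8 + 0*-31 + 0*31 + 0*-9 + -1*-7 = 6
Expand coordinatewise in base 11:
  c_1 = 10 = 10·11^0
  c_2 = 5 = 5·11^0
  c_3 = 1 = 1·11^0
  c_4 = 7 = 7·11^0
  c_5 = 5 = 5·11^0
  c_6 = 0
  c_7 = 4 = 4·11^0
  c_8 = 6 = 6·11^0
Factor λ_0 = (10, 5, 1, 7, 5, 0, 4, 6)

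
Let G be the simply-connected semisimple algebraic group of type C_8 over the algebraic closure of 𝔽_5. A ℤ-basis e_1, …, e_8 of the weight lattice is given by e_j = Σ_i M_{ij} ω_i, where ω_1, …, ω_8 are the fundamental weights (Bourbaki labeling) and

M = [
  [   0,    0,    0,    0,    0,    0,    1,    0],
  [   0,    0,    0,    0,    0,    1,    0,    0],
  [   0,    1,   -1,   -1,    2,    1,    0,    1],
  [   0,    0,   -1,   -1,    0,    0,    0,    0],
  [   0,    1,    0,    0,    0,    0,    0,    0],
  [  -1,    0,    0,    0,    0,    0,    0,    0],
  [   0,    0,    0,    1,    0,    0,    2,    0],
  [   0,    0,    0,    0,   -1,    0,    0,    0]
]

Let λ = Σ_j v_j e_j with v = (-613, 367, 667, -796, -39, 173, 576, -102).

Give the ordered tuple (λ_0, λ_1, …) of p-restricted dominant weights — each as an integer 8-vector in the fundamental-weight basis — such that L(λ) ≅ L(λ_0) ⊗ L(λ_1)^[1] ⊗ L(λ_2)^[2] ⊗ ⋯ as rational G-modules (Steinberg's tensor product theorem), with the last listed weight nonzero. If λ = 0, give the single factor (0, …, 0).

Change of basis e → ω: c = M·v where v = (-613, 367, 667, -796, -39, 173, 576, -102):
  c_1 = (0)·(-613) + (0)·(367) + (0)·(667) + (0)·(-796) + (0)·(-39) + (0)·(173) + (1)·(576) + (0)·(-102) = 576
  c_2 = (0)·(-613) + (0)·(367) + (0)·(667) + (0)·(-796) + (0)·(-39) + (1)·(173) + (0)·(576) + (0)·(-102) = 173
  c_3 = (0)·(-613) + (1)·(367) + (-1)·(667) + (-1)·(-796) + (2)·(-39) + (1)·(173) + (0)·(576) + (1)·(-102) = 489
  c_4 = (0)·(-613) + (0)·(367) + (-1)·(667) + (-1)·(-796) + (0)·(-39) + (0)·(173) + (0)·(576) + (0)·(-102) = 129
  c_5 = (0)·(-613) + (1)·(367) + (0)·(667) + (0)·(-796) + (0)·(-39) + (0)·(173) + (0)·(576) + (0)·(-102) = 367
  c_6 = (-1)·(-613) + (0)·(367) + (0)·(667) + (0)·(-796) + (0)·(-39) + (0)·(173) + (0)·(576) + (0)·(-102) = 613
  c_7 = (0)·(-613) + (0)·(367) + (0)·(667) + (1)·(-796) + (0)·(-39) + (0)·(173) + (2)·(576) + (0)·(-102) = 356
  c_8 = (0)·(-613) + (0)·(367) + (0)·(667) + (0)·(-796) + (-1)·(-39) + (0)·(173) + (0)·(576) + (0)·(-102) = 39
p = 5; digits c_i = Σ_j d_{ij}·5^j, 0 ≤ d_{ij} < 5:
  c_1 = 576 = 1·5^0 + 0·5^1 + 3·5^2 + 4·5^3
  c_2 = 173 = 3·5^0 + 4·5^1 + 1·5^2 + 1·5^3
  c_3 = 489 = 4·5^0 + 2·5^1 + 4·5^2 + 3·5^3
  c_4 = 129 = 4·5^0 + 0·5^1 + 0·5^2 + 1·5^3
  c_5 = 367 = 2·5^0 + 3·5^1 + 4·5^2 + 2·5^3
  c_6 = 613 = 3·5^0 + 2·5^1 + 4·5^2 + 4·5^3
  c_7 = 356 = 1·5^0 + 1·5^1 + 4·5^2 + 2·5^3
  c_8 = 39 = 4·5^0 + 2·5^1 + 1·5^2
Factor λ_0 = (1, 3, 4, 4, 2, 3, 1, 4)
Factor λ_1 = (0, 4, 2, 0, 3, 2, 1, 2)
Factor λ_2 = (3, 1, 4, 0, 4, 4, 4, 1)
Factor λ_3 = (4, 1, 3, 1, 2, 4, 2, 0)

((1, 3, 4, 4, 2, 3, 1, 4), (0, 4, 2, 0, 3, 2, 1, 2), (3, 1, 4, 0, 4, 4, 4, 1), (4, 1, 3, 1, 2, 4, 2, 0))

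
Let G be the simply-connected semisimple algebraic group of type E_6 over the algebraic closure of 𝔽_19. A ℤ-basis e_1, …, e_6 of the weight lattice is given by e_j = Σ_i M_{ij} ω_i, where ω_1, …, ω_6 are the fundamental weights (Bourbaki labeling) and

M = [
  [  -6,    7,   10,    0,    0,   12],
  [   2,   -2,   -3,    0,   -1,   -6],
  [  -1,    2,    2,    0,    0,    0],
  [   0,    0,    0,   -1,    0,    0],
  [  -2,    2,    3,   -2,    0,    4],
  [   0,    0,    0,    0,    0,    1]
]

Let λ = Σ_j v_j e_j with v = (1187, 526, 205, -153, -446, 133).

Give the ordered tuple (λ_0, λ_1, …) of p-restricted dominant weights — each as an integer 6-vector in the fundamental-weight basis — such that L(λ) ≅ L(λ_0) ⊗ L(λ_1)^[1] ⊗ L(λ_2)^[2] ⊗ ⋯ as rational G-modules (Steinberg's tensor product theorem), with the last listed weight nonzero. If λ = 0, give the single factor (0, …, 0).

In the fundamental-weight basis, λ has coordinates c = M·v (v = (1187, 526, 205, -153, -446, 133)):
  c_1 = (-6)·(1187) + (7)·(526) + (10)·(205) + (0)·(-153) + (0)·(-446) + (12)·(133) = 206
  c_2 = (2)·(1187) + (-2)·(526) + (-3)·(205) + (0)·(-153) + (-1)·(-446) + (-6)·(133) = 355
  c_3 = (-1)·(1187) + (2)·(526) + (2)·(205) + (0)·(-153) + (0)·(-446) + (0)·(133) = 275
  c_4 = (0)·(1187) + (0)·(526) + (0)·(205) + (-1)·(-153) + (0)·(-446) + (0)·(133) = 153
  c_5 = (-2)·(1187) + (2)·(526) + (3)·(205) + (-2)·(-153) + (0)·(-446) + (4)·(133) = 131
  c_6 = (0)·(1187) + (0)·(526) + (0)·(205) + (0)·(-153) + (0)·(-446) + (1)·(133) = 133
Base-19 expansion of each c_i:
  c_1 = 206 = 16·19^0 + 10·19^1
  c_2 = 355 = 13·19^0 + 18·19^1
  c_3 = 275 = 9·19^0 + 14·19^1
  c_4 = 153 = 1·19^0 + 8·19^1
  c_5 = 131 = 17·19^0 + 6·19^1
  c_6 = 133 = 0·19^0 + 7·19^1
p-restricted factor λ_0 = (16, 13, 9, 1, 17, 0)
p-restricted factor λ_1 = (10, 18, 14, 8, 6, 7)

((16, 13, 9, 1, 17, 0), (10, 18, 14, 8, 6, 7))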